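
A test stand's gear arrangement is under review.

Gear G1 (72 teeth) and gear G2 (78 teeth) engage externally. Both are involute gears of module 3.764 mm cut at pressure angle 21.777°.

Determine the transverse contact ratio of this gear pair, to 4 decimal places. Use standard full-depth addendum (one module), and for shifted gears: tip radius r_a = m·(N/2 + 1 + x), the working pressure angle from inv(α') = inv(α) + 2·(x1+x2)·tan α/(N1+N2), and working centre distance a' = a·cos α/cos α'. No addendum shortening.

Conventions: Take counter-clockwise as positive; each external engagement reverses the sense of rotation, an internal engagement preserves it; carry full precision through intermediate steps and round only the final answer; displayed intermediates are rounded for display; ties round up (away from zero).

single-mesh involute tooth geometry (72T engaging 78T at module 3.764)
base radii: r_b1 = 125.833734, r_b2 = 136.319878
tip radii: r_a1 = 139.268000, r_a2 = 150.560000
no profile shift: α' = α, a' = a
action lengths: √(r_a1²−r_b1²) = 59.677862, √(r_a2²−r_b2²) = 63.915604
base pitch p_b = π·m·cos α = 10.981065
CR = (59.677862 + 63.915604 − 282.300000·sin 21.77700°)/10.981065 = 1.717643
contact ratio ≈ 1.7176

1.7176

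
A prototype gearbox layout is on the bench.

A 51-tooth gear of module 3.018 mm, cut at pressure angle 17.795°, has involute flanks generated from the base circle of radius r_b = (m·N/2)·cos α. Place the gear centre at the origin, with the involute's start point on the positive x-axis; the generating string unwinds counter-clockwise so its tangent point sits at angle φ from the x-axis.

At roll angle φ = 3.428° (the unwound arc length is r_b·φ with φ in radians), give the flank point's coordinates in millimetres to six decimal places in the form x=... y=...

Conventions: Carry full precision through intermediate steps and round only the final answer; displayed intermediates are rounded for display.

single-mesh involute tooth geometry (51T wheel at module 3.018)
pitch radius r_p = m·N/2 = 3.018·51/2 = 76.959000
base radius r_b = r_p·cos α = 76.959000·cos 17.795° = 73.276979
roll angle φ = 3.428° = 0.05982989 rad
x = r_b·(cos φ + φ·sin φ) = 73.408013
y = r_b·(sin φ − φ·cos φ) = 0.005229

x=73.408013 y=0.005229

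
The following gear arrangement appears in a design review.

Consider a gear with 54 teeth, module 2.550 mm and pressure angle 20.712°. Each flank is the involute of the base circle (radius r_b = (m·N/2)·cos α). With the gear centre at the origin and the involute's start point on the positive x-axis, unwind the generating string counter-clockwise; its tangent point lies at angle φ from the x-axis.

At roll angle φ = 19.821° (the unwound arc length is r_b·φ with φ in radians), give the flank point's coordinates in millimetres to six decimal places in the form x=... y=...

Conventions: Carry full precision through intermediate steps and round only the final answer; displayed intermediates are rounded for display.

class = single-mesh tooth geometry [base-circle involute, m = 2.550, 54T]
pitch radius r_p = m·N/2 = 2.550·54/2 = 68.850000
base radius r_b = r_p·cos α = 68.850000·cos 20.712° = 64.400223
roll angle φ = 19.821° = 0.34594171 rad
x = r_b·(cos φ + φ·sin φ) = 68.139263
y = r_b·(sin φ − φ·cos φ) = 0.878150

x=68.139263 y=0.878150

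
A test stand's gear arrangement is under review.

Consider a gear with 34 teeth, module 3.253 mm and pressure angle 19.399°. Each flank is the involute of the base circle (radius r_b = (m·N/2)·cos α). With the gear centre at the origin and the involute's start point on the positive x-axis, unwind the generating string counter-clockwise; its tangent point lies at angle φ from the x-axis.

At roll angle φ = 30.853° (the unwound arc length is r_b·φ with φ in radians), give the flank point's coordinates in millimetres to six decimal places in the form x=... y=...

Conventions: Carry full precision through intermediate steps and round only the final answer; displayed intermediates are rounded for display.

x=59.184590 y=2.636982

class = single-mesh tooth geometry [base-circle involute, m = 3.253, 34T]
pitch radius r_p = m·N/2 = 3.253·34/2 = 55.301000
base radius r_b = r_p·cos α = 55.301000·cos 19.399° = 52.161477
roll angle φ = 30.853° = 0.53848643 rad
x = r_b·(cos φ + φ·sin φ) = 59.184590
y = r_b·(sin φ − φ·cos φ) = 2.636982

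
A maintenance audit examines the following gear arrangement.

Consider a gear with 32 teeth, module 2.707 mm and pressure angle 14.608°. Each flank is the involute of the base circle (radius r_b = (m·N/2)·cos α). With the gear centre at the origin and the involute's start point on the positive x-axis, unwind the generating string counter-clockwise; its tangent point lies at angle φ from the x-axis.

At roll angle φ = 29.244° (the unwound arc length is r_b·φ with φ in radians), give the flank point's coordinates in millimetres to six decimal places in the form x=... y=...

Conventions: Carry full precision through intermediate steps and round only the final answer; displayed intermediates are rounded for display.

x=47.020737 y=1.809681

single-mesh involute tooth geometry (32T wheel at module 2.707)
pitch radius r_p = m·N/2 = 2.707·32/2 = 43.312000
base radius r_b = r_p·cos α = 43.312000·cos 14.608° = 41.911895
roll angle φ = 29.244° = 0.51040409 rad
x = r_b·(cos φ + φ·sin φ) = 47.020737
y = r_b·(sin φ − φ·cos φ) = 1.809681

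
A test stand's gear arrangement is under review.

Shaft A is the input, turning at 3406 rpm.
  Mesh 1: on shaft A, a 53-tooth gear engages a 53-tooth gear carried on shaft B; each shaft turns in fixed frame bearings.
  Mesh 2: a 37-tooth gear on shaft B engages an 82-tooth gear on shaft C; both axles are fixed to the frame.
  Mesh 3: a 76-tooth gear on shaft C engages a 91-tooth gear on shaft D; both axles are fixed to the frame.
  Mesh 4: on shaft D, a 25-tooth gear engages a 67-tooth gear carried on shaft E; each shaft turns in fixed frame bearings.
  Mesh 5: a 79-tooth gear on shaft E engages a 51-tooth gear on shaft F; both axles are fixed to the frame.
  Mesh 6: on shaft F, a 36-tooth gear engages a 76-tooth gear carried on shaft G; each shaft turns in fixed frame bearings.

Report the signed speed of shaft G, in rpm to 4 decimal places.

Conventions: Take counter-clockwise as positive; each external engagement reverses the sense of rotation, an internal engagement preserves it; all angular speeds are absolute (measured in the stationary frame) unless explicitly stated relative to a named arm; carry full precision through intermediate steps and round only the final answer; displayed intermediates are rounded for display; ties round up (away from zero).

+351.4113 rpm

6-mesh fixed-axis compound train (all bearings frame-fixed)
mesh 1 [53T→53T]: ω = 3406.0000×53/53 = 3406.0000 rpm, sense flips to −
mesh 2 [37T→82T]: ω = 3406.0000×37/82 = 1536.8537 rpm, sense flips to +
mesh 3 [76T→91T]: ω = 1536.8537×76/91 = 1283.5261 rpm, sense flips to −
mesh 4 [25T→67T]: ω = 1283.5261×25/67 = 478.9277 rpm, sense flips to +
mesh 5 [79T→51T]: ω = 478.9277×79/51 = 741.8683 rpm, sense flips to −
mesh 6 [36T→76T]: ω = 741.8683×36/76 = 351.4113 rpm, sense flips to +
signed output speed = +351.4113 rpm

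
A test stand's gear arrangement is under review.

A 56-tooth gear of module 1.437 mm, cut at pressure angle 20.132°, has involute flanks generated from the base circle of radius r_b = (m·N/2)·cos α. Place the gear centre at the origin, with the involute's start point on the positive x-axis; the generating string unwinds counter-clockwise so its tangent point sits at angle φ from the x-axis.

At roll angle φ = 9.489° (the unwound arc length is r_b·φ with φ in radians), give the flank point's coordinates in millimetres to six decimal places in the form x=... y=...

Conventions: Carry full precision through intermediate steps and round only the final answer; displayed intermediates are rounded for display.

class = single-mesh tooth geometry [base-circle involute, m = 1.437, 56T]
pitch radius r_p = m·N/2 = 1.437·56/2 = 40.236000
base radius r_b = r_p·cos α = 40.236000·cos 20.132° = 37.777668
roll angle φ = 9.489° = 0.16561429 rad
x = r_b·(cos φ + φ·sin φ) = 38.292205
y = r_b·(sin φ − φ·cos φ) = 0.057045

x=38.292205 y=0.057045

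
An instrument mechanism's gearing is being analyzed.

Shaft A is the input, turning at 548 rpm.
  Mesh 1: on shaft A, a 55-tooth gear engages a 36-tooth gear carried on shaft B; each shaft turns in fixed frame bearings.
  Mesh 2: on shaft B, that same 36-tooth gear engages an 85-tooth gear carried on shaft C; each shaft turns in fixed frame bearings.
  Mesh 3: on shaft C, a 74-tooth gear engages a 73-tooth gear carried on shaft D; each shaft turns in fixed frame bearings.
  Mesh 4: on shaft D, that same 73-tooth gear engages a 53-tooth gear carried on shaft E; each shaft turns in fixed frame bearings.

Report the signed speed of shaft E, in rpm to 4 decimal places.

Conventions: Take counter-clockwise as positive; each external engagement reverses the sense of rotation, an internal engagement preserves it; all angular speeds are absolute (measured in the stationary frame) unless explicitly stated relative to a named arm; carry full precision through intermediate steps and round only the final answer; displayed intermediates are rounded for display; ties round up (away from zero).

class = fixed-axis compound train [4 meshes; 4 ratios multiply, 4 sense flips]
mesh 1 [55T→36T]: ω = 548.0000×55/36 = 837.2222 rpm, sense flips to −
mesh 2 [36T→85T]: ω = 837.2222×36/85 = 354.5882 rpm, sense flips to +
mesh 3 [74T→73T]: ω = 354.5882×74/73 = 359.4456 rpm, sense flips to −
mesh 4 [73T→53T]: ω = 359.4456×73/53 = 495.0855 rpm, sense flips to +
signed output speed = +495.0855 rpm

+495.0855 rpm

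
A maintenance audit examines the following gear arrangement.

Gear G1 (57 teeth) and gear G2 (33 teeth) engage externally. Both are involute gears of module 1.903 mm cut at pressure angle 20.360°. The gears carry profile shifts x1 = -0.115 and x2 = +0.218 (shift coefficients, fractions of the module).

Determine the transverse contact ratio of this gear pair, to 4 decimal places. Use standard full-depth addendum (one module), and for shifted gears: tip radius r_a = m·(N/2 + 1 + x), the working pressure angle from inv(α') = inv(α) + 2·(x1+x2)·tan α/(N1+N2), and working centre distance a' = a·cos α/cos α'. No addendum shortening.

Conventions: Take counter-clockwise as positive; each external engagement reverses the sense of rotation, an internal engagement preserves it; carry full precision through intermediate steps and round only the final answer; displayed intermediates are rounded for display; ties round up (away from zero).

1.6706

topology: single-mesh involute geometry — m = 1.903, 57T/33T pair
base radii: r_b1 = 50.847143, r_b2 = 29.437820
tip radii: r_a1 = 55.919655, r_a2 = 33.717354
inv(α') = inv(20.360°) + 2·(-0.115+0.218)·tan α/(57+33) = 0.01660256  ⇒  α' = 20.70690°
a' = a·cos α / cos α' = 85.6350·cos 20.360°/cos 20.70690° = 85.829419
action lengths: √(r_a1²−r_b1²) = 23.271782, √(r_a2²−r_b2²) = 16.440034
base pitch p_b = π·m·cos α = 5.604948
CR = (23.271782 + 16.440034 − 85.829419·sin 20.70690°)/5.604948 = 1.670597
contact ratio ≈ 1.6706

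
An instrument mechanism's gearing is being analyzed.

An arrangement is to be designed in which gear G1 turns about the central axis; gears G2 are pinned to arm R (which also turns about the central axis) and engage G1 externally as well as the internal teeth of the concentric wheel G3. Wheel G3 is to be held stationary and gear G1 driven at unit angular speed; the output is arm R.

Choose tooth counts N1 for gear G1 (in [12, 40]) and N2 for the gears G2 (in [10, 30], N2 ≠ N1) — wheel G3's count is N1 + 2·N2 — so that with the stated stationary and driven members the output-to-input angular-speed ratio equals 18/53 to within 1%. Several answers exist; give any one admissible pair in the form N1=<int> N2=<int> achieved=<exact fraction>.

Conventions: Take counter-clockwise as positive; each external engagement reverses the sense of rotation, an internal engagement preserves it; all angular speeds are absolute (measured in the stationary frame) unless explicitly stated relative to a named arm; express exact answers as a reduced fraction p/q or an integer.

planetary set to be sized for 18/53 (Willis relation)
Willis with ω_ring = 0: ω_arm/ω_sun = N1/(N1+N3); set equal to 18/53  ⇒  N3/N1 = 1/(18/53) − 1 = 35/18
N3 = N1 + 2·N2  ⇒  N2/N1 = (N3/N1 − 1)/2 = (35/18 − 1)/2 = 17/36
smallest multiple with N1 ≥ 12 and N2 ≥ 10: k = 1  ⇒  N1 = 1·36 = 36, N2 = 1·17 = 17 (N1 ≤ 40, N2 ≤ 30, N2 ≠ N1 ✓), N3 = 36 + 2·17 = 70
check: N1/(N1+N3) with N1 = 36, N3 = 70 gives 18/53; |achieved − target| = 0 ≤ 9/2650 ✓

N1=36 N2=17 achieved=18/53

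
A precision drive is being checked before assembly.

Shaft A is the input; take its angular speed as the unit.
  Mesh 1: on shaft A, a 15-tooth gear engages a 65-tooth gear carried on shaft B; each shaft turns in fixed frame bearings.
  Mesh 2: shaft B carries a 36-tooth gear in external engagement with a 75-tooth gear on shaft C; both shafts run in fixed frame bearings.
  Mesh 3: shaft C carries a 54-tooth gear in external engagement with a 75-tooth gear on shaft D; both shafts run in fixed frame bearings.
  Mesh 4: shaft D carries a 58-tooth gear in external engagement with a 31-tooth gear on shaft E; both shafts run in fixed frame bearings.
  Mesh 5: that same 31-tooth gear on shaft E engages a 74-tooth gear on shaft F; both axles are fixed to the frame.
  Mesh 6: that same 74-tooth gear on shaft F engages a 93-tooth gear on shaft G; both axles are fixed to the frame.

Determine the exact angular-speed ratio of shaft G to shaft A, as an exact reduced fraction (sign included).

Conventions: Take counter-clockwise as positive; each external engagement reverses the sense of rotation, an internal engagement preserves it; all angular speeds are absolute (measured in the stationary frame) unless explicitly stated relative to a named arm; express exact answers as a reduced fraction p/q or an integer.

12528/251875

class = fixed-axis compound train [6 meshes; 6 ratios multiply, 6 sense flips]
mesh 1 [15T→65T]: running ratio 3/13, sense −
mesh 2 [36T→75T]: running ratio 36/325, sense +
mesh 3 [54T→75T]: running ratio 648/8125, sense −
mesh 4 [58T→31T]: running ratio 37584/251875, sense +
mesh 5 [31T→74T]: running ratio 18792/300625, sense −
mesh 6 [74T→93T]: running ratio 12528/251875, sense +
ω_out/ω_in = 12528/251875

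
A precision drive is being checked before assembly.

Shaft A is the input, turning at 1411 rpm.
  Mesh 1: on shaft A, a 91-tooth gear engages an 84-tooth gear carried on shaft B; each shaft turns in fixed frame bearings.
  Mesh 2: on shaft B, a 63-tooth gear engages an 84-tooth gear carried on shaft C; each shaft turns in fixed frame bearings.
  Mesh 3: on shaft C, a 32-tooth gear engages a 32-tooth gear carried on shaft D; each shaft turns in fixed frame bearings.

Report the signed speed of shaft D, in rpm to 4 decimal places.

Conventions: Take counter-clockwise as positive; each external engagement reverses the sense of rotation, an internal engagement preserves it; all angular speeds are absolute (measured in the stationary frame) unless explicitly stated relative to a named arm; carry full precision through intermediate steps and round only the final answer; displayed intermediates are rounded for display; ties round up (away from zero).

-1146.4375 rpm

3-mesh fixed-axis compound train (all bearings frame-fixed)
mesh 1 [91T→84T]: ω = 1411.0000×91/84 = 1528.5833 rpm, sense flips to −
mesh 2 [63T→84T]: ω = 1528.5833×63/84 = 1146.4375 rpm, sense flips to +
mesh 3 [32T→32T]: ω = 1146.4375×32/32 = 1146.4375 rpm, sense flips to −
signed output speed = -1146.4375 rpm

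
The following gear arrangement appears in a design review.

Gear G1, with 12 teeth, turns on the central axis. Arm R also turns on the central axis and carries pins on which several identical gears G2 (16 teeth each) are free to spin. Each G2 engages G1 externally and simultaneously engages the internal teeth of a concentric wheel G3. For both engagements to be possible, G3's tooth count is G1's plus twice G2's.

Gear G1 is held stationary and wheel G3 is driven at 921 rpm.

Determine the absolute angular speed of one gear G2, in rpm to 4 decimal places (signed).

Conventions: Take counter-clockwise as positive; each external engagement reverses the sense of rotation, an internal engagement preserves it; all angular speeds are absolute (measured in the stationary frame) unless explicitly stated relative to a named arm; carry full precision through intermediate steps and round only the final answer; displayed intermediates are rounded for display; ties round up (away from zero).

class = planetary set [G3 = 12+2·16 = 44; Willis about the carrier]
normalise by the input: solve with ω_ring = 1, then scale by 921 rpm
ring teeth: 12 + 2·16 = 44
12(ω_sun−ω_arm) = −44(ω_ring−ω_arm),  ω_sun = 0, ω_ring = 1
12(0−ω_arm) = −44(1−ω_arm)  ⇒  56·ω_arm = 44  ⇒  ω_arm = 11/14
sun–planet mesh: 12·(0−11/14) = −16·(ω_p−ω_arm)  ⇒  ω_p−ω_arm = 33/56
ω_p = 11/14 + 33/56 = 11/8
scale: ω_p = 11/8 × 921 rpm = +1266.3750 rpm

+1266.3750 rpm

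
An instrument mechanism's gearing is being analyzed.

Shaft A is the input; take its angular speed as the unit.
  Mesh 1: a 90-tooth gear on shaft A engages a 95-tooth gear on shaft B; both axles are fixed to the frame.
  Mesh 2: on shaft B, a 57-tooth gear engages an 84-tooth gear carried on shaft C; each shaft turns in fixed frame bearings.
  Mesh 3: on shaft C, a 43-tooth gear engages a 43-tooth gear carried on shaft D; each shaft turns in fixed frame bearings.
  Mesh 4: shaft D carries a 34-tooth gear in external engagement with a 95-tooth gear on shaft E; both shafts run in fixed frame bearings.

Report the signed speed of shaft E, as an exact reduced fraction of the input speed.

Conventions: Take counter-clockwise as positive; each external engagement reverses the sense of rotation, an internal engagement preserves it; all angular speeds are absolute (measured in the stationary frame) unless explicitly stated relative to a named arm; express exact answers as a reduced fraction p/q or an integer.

4-mesh fixed-axis compound train (all bearings frame-fixed)
mesh 1 [90T→95T]: |ω|/ω_in = 1×90/95 = 18/19, sense flips to −
mesh 2 [57T→84T]: |ω|/ω_in = (18/19)×57/84 = 9/14, sense flips to +
mesh 3 [43T→43T]: |ω|/ω_in = (9/14)×43/43 = 9/14, sense flips to −
mesh 4 [34T→95T]: |ω|/ω_in = (9/14)×34/95 = 153/665, sense flips to +
signed output speed (× input speed) = 153/665

153/665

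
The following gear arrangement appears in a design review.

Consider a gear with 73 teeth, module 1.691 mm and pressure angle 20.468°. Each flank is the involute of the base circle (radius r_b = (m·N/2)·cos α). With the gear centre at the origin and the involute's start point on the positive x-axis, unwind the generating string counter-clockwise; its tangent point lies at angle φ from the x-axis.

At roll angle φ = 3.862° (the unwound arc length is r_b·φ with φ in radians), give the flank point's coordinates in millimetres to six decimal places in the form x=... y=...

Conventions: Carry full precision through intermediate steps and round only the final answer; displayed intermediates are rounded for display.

topology: single-mesh involute geometry — m = 1.691, N = 73
pitch radius r_p = m·N/2 = 1.691·73/2 = 61.721500
base radius r_b = r_p·cos α = 61.721500·cos 20.468° = 57.824876
roll angle φ = 3.862° = 0.06740462 rad
x = r_b·(cos φ + φ·sin φ) = 57.956087
y = r_b·(sin φ − φ·cos φ) = 0.005900

x=57.956087 y=0.005900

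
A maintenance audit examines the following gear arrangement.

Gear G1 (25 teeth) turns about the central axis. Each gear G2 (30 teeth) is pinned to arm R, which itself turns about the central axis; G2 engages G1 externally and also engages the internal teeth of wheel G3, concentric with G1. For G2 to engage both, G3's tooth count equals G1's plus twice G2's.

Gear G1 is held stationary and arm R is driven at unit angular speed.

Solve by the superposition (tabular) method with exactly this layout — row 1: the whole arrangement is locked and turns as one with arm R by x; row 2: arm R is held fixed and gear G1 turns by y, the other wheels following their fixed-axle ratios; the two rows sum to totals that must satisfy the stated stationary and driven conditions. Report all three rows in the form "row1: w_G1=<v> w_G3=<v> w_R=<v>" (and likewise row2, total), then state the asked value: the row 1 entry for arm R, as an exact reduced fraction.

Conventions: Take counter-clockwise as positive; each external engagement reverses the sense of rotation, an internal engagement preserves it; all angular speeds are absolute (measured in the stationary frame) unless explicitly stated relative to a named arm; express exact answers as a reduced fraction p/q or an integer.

topology: planetary set — G1 25T / G2 30T / G3 85T, arm = carrier (Willis)
row 1 (train locked, turned with arm): all members turn x
row 2 — arm fixed, fixed-axis ratios: sun y, ring −(25/85)·y, arm 0
boundary: total ω_sun = x + y = 0 and total ω_arm = x = 1  ⇒  y = -1, x = 1
row 2 ring = −(25/85)·(-1) = 5/17
totals (row 1 + row 2): sun 1 + (-1) = 0, ring 1 + 5/17 = 22/17, arm 1 + 0 = 1
asked cell (row1, arm) = 1

row1: w_G1=1 w_G3=1 w_R=1
row2: w_G1=-1 w_G3=5/17 w_R=0
total: w_G1=0 w_G3=22/17 w_R=1
asked value: 1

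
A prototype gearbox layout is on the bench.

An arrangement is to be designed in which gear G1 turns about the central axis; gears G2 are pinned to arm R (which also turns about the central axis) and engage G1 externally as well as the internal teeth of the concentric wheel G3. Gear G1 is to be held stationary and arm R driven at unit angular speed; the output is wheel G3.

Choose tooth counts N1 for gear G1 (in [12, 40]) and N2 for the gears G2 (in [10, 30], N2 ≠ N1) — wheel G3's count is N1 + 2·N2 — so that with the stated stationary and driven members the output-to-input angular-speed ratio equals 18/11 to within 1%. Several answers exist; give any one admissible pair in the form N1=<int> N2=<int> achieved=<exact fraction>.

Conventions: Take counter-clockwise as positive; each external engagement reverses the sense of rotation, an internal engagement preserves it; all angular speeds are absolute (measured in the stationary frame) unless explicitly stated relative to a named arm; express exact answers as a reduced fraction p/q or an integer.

class = planetary set [ratio 18/11 wanted; Willis about the carrier]
Willis with ω_sun = 0: ω_ring/ω_arm = (N1+N3)/N3; set equal to 18/11  ⇒  N3/N1 = 1/(18/11 − 1) = 11/7
N3 = N1 + 2·N2  ⇒  N2/N1 = (N3/N1 − 1)/2 = (11/7 − 1)/2 = 2/7
smallest multiple with N1 ≥ 12 and N2 ≥ 10: k = 5  ⇒  N1 = 5·7 = 35, N2 = 5·2 = 10 (N1 ≤ 40, N2 ≤ 30, N2 ≠ N1 ✓), N3 = 35 + 2·10 = 55
check: (N1+N3)/N3 with N1 = 35, N3 = 55 gives 18/11; |achieved − target| = 0 ≤ 9/550 ✓

N1=35 N2=10 achieved=18/11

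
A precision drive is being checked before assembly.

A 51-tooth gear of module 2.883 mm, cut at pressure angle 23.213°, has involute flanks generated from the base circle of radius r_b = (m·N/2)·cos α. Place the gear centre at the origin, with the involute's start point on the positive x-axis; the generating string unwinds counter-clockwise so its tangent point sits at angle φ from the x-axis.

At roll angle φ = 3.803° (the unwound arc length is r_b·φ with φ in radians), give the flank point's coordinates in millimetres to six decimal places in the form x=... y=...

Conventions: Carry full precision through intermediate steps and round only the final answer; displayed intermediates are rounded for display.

class = single-mesh tooth geometry [base-circle involute, m = 2.883, 51T]
pitch radius r_p = m·N/2 = 2.883·51/2 = 73.516500
base radius r_b = r_p·cos α = 73.516500·cos 23.213° = 67.565040
roll angle φ = 3.803° = 0.06637487 rad
x = r_b·(cos φ + φ·sin φ) = 67.713710
y = r_b·(sin φ − φ·cos φ) = 0.006583

x=67.713710 y=0.006583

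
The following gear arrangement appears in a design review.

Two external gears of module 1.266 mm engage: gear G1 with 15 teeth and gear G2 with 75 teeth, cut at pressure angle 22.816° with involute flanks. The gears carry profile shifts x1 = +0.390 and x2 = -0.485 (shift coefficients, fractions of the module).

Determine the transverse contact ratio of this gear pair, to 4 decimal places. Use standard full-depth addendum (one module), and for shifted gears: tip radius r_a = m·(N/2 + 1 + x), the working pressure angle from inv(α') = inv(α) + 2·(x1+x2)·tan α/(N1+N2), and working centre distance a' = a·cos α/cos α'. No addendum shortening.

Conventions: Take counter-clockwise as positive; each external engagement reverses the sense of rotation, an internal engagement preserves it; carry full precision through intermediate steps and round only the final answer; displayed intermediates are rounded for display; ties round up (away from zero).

1.4538

single-mesh involute tooth geometry (15T engaging 75T at module 1.266)
base radii: r_b1 = 8.752063, r_b2 = 43.760314
tip radii: r_a1 = 11.254740, r_a2 = 48.126990
inv(α') = inv(22.816°) + 2·(+0.390-0.485)·tan α/(15+75) = 0.02158748  ⇒  α' = 22.52435°
a' = a·cos α / cos α' = 56.9700·cos 22.816°/cos 22.52435° = 56.848999
action lengths: √(r_a1²−r_b1²) = 7.076056, √(r_a2²−r_b2²) = 20.031028
base pitch p_b = π·m·cos α = 3.666055
CR = (7.076056 + 20.031028 − 56.848999·sin 22.52435°)/3.666055 = 1.453768
contact ratio ≈ 1.4538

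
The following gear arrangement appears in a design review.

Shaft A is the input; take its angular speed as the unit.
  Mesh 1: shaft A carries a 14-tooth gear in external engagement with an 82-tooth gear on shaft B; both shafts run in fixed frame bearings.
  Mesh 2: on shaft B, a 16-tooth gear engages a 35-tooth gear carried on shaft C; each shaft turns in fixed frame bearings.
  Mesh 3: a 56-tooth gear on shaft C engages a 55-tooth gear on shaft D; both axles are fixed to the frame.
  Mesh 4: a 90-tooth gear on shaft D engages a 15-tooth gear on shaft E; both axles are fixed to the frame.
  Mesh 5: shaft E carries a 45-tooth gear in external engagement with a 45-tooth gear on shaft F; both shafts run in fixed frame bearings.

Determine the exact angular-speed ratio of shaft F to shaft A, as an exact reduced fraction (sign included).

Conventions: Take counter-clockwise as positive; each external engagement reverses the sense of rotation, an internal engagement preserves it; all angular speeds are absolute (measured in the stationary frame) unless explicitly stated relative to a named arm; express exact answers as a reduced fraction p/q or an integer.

class = fixed-axis compound train [5 meshes; 5 ratios multiply, 5 sense flips]
mesh 1 [14T→82T]: running ratio 7/41, sense −
mesh 2 [16T→35T]: running ratio 16/205, sense +
mesh 3 [56T→55T]: running ratio 896/11275, sense −
mesh 4 [90T→15T]: running ratio 5376/11275, sense +
mesh 5 [45T→45T]: running ratio 5376/11275, sense −
ω_out/ω_in = -5376/11275

-5376/11275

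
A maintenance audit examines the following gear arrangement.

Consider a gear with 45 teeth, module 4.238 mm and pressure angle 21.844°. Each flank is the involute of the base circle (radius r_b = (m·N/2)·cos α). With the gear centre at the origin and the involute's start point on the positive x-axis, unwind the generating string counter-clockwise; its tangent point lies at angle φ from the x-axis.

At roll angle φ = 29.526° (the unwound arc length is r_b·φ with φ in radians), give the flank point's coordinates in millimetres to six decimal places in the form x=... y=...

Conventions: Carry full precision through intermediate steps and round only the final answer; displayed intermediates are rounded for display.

single-mesh involute tooth geometry (45T wheel at module 4.238)
pitch radius r_p = m·N/2 = 4.238·45/2 = 95.355000
base radius r_b = r_p·cos α = 95.355000·cos 21.844° = 88.508546
roll angle φ = 29.526° = 0.51532591 rad
x = r_b·(cos φ + φ·sin φ) = 99.491950
y = r_b·(sin φ − φ·cos φ) = 3.931268

x=99.491950 y=3.931268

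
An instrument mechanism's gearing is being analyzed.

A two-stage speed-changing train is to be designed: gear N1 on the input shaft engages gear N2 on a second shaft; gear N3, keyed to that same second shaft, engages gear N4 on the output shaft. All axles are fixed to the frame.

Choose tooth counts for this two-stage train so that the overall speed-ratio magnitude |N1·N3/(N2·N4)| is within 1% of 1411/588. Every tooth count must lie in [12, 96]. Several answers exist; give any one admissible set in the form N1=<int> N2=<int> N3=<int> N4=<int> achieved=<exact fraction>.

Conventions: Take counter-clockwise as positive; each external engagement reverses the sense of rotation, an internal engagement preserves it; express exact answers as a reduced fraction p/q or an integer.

topology: fixed-axis compound train — 2 stages, target 1411/588
target = 1411/588 in lowest terms: an exact hit needs N1·N3 = k·1411 and N2·N4 = k·588 for one integer k, every count in [12, 96]; additionally prefer no 1:1 stage (N1 ≠ N2, N3 ≠ N4)
k = 1: N1·N3 = 1411 = 17·83, N2·N4 = 588 = 12·49
achieved = 17·83/(12·49) = 1411/588; |achieved − target| = 0 ≤ 1411/58800 ✓

N1=17 N2=12 N3=83 N4=49 achieved=1411/588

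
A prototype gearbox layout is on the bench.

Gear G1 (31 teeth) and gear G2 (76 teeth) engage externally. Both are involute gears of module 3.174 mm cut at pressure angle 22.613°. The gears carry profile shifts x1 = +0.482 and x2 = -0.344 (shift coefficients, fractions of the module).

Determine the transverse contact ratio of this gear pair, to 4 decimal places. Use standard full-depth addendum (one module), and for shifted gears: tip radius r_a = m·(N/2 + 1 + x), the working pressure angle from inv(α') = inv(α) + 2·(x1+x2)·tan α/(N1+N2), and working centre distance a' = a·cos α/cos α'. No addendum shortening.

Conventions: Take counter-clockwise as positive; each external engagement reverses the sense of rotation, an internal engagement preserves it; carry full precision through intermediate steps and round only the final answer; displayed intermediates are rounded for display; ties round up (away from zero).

single-mesh involute tooth geometry (31T engaging 76T at module 3.174)
base radii: r_b1 = 45.414882, r_b2 = 111.339711
tip radii: r_a1 = 53.900868, r_a2 = 122.694144
inv(α') = inv(22.613°) + 2·(+0.482-0.344)·tan α/(31+76) = 0.02292916  ⇒  α' = 22.96179°
a' = a·cos α / cos α' = 169.8090·cos 22.613°/cos 22.96179° = 170.243827
action lengths: √(r_a1²−r_b1²) = 29.030881, √(r_a2²−r_b2²) = 51.549216
base pitch p_b = π·m·cos α = 9.204843
CR = (29.030881 + 51.549216 − 170.243827·sin 22.96179°)/9.204843 = 1.538870
contact ratio ≈ 1.5389

1.5389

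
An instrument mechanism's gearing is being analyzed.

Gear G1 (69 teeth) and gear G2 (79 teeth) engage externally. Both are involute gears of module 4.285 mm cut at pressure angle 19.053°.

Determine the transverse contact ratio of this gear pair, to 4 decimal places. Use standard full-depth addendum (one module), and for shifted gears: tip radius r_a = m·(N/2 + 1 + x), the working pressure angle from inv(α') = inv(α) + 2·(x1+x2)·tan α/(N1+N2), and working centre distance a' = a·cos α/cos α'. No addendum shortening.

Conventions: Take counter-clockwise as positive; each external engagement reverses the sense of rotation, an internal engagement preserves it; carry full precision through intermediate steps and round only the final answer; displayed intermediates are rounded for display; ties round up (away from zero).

1.8744

single-mesh involute tooth geometry (69T engaging 79T at module 4.285)
base radii: r_b1 = 139.733794, r_b2 = 159.985069
tip radii: r_a1 = 152.117500, r_a2 = 173.542500
no profile shift: α' = α, a' = a
action lengths: √(r_a1²−r_b1²) = 60.118222, √(r_a2²−r_b2²) = 67.244161
base pitch p_b = π·m·cos α = 12.724251
CR = (60.118222 + 67.244161 − 317.090000·sin 19.05300°)/12.724251 = 1.874427
contact ratio ≈ 1.8744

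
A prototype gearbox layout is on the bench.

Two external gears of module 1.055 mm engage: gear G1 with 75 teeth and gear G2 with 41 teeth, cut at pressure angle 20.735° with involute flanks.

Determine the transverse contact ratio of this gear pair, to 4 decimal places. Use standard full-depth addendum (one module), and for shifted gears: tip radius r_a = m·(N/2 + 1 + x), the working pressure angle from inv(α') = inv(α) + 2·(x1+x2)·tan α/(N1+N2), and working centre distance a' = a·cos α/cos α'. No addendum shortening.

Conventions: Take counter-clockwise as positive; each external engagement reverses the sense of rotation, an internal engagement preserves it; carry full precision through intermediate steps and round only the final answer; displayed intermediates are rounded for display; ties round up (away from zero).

1.7285

single-mesh involute tooth geometry (75T engaging 41T at module 1.055)
base radii: r_b1 = 36.999955, r_b2 = 20.226642
tip radii: r_a1 = 40.617500, r_a2 = 22.682500
no profile shift: α' = α, a' = a
action lengths: √(r_a1²−r_b1²) = 16.756630, √(r_a2²−r_b2²) = 10.265416
base pitch p_b = π·m·cos α = 3.099701
CR = (16.756630 + 10.265416 − 61.190000·sin 20.73500°)/3.099701 = 1.728540
contact ratio ≈ 1.7285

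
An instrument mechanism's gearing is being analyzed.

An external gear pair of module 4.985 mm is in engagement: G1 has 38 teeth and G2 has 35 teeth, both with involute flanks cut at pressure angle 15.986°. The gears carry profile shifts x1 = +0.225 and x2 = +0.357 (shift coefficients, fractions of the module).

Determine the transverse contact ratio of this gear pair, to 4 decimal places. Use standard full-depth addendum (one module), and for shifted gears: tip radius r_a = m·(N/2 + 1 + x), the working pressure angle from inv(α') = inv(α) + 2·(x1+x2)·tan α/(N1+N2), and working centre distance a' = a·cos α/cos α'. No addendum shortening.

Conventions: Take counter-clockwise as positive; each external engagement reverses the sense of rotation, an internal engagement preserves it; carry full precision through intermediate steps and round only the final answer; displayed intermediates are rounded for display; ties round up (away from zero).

1.7710

recognized (one external pair, fixed centres): single-mesh tooth geometry, m = 4.985, N1 = 38, N2 = 35
base radii: r_b1 = 91.052278, r_b2 = 83.863940
tip radii: r_a1 = 100.821625, r_a2 = 94.002145
inv(α') = inv(15.986°) + 2·(+0.225+0.357)·tan α/(38+35) = 0.01204063  ⇒  α' = 18.66787°
a' = a·cos α / cos α' = 181.9525·cos 15.986°/cos 18.66787° = 184.629598
action lengths: √(r_a1²−r_b1²) = 43.295297, √(r_a2²−r_b2²) = 42.464606
base pitch p_b = π·m·cos α = 15.055219
CR = (43.295297 + 42.464606 − 184.629598·sin 18.66787°)/15.055219 = 1.771036
contact ratio ≈ 1.7710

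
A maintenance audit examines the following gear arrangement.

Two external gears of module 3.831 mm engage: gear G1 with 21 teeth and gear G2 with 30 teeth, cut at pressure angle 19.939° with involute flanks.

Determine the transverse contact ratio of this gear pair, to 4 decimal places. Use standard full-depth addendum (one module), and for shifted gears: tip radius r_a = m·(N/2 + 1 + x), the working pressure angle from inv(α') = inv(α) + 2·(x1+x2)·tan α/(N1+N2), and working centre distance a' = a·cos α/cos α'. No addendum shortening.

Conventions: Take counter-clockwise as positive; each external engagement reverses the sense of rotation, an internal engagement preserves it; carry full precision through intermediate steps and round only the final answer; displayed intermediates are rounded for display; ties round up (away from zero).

recognized (one external pair, fixed centres): single-mesh tooth geometry, m = 3.831, N1 = 21, N2 = 30
base radii: r_b1 = 37.814231, r_b2 = 54.020331
tip radii: r_a1 = 44.056500, r_a2 = 61.296000
no profile shift: α' = α, a' = a
action lengths: √(r_a1²−r_b1²) = 22.606616, √(r_a2²−r_b2²) = 28.965557
base pitch p_b = π·m·cos α = 11.313992
CR = (22.606616 + 28.965557 − 97.690500·sin 19.93900°)/11.313992 = 1.613737
contact ratio ≈ 1.6137

1.6137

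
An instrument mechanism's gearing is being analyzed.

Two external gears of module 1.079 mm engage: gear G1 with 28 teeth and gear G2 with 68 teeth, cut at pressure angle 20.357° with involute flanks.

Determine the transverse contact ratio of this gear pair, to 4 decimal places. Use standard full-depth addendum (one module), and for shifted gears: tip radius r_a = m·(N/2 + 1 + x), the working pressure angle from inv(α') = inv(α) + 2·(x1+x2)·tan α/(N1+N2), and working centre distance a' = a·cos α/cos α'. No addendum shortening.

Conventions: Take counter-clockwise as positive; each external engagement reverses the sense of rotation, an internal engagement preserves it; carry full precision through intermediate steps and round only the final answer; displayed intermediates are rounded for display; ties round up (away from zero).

1.7030

class = single-mesh tooth geometry [involute pair 28T × 68T, m = 1.079]
base radii: r_b1 = 14.162529, r_b2 = 34.394714
tip radii: r_a1 = 16.185000, r_a2 = 37.765000
no profile shift: α' = α, a' = a
action lengths: √(r_a1²−r_b1²) = 7.834346, √(r_a2²−r_b2²) = 15.594834
base pitch p_b = π·m·cos α = 3.178064
CR = (7.834346 + 15.594834 − 51.792000·sin 20.35700°)/3.178064 = 1.703041
contact ratio ≈ 1.7030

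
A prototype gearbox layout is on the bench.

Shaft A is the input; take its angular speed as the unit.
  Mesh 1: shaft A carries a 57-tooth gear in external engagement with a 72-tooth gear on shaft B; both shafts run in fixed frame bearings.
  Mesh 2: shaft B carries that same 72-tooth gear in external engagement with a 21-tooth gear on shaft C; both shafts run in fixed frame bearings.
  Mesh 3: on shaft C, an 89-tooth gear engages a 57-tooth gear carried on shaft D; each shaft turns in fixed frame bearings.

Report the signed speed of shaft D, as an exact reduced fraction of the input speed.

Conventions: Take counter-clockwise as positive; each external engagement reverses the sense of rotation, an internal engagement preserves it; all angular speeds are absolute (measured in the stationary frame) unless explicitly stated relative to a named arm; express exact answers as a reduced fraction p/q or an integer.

-89/21

3-mesh fixed-axis compound train (all bearings frame-fixed)
mesh 1 [57T→72T]: |ω|/ω_in = 1×57/72 = 19/24, sense flips to −
mesh 2 [72T→21T]: |ω|/ω_in = (19/24)×72/21 = 19/7, sense flips to +
mesh 3 [89T→57T]: |ω|/ω_in = (19/7)×89/57 = 89/21, sense flips to −
signed output speed (× input speed) = -89/21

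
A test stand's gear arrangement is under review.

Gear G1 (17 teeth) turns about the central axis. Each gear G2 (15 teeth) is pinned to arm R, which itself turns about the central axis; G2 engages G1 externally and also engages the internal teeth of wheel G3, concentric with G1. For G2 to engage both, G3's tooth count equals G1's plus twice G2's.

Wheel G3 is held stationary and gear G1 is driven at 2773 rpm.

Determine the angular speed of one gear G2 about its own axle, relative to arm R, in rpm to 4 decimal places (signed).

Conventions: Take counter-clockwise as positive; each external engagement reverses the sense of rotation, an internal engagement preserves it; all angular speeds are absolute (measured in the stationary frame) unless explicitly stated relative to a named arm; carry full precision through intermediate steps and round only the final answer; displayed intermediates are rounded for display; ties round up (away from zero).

planetary set (17T centre, 15T on arm, 47T internal) — Willis relation
normalise by the input: solve with ω_sun = 1, then scale by 2773 rpm
ring teeth: 17 + 2·15 = 47
17(ω_sun−ω_arm) = −47(ω_ring−ω_arm),  ω_ring = 0, ω_sun = 1
17(1−ω_arm) = −47(0−ω_arm)  ⇒  64·ω_arm = 17  ⇒  ω_arm = 17/64
sun–planet mesh: 17·(1−17/64) = −15·(ω_p−ω_arm)  ⇒  ω_p−ω_arm = -799/960
scale: ω_p−ω_arm = -799/960 × 2773 rpm = -2307.9448 rpm

-2307.9448 rpm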